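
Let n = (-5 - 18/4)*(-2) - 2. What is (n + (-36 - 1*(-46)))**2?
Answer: 729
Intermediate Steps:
n = 17 (n = (-5 - 18/4)*(-2) - 2 = (-5 - 3*3/2)*(-2) - 2 = (-5 - 9/2)*(-2) - 2 = -19/2*(-2) - 2 = 19 - 2 = 17)
(n + (-36 - 1*(-46)))**2 = (17 + (-36 - 1*(-46)))**2 = (17 + (-36 + 46))**2 = (17 + 10)**2 = 27**2 = 729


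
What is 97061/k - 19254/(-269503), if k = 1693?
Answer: 26190827705/456268579 ≈ 57.402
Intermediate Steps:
97061/k - 19254/(-269503) = 97061/1693 - 19254/(-269503) = 97061*(1/1693) - 19254*(-1/269503) = 97061/1693 + 19254/269503 = 26190827705/456268579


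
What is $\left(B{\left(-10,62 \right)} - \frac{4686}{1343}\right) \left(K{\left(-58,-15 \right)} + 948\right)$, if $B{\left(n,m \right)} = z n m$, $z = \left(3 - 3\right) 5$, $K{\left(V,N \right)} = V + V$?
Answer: $- \frac{3898752}{1343} \approx -2903.0$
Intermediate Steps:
$K{\left(V,N \right)} = 2 V$
$z = 0$ ($z = 0 \cdot 5 = 0$)
$B{\left(n,m \right)} = 0$ ($B{\left(n,m \right)} = 0 n m = 0 m n = 0$)
$\left(B{\left(-10,62 \right)} - \frac{4686}{1343}\right) \left(K{\left(-58,-15 \right)} + 948\right) = \left(0 - \frac{4686}{1343}\right) \left(2 \left(-58\right) + 948\right) = \left(0 - \frac{4686}{1343}\right) \left(-116 + 948\right) = \left(0 - \frac{4686}{1343}\right) 832 = \left(- \frac{4686}{1343}\right) 832 = - \frac{3898752}{1343}$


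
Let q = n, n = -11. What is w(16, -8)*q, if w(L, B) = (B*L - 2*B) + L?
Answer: 1056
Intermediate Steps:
w(L, B) = L - 2*B + B*L (w(L, B) = (-2*B + B*L) + L = L - 2*B + B*L)
q = -11
w(16, -8)*q = (16 - 2*(-8) - 8*16)*(-11) = (16 + 16 - 128)*(-11) = -96*(-11) = 1056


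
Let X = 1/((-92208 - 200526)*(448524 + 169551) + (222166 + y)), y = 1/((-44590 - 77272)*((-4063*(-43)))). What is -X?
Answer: 21290388158/3852098562529327483673 ≈ 5.5270e-12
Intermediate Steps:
y = -1/21290388158 (y = 1/(-121862*174709) = -1/121862*1/174709 = -1/21290388158 ≈ -4.6970e-11)
X = -21290388158/3852098562529327483673 (X = 1/((-92208 - 200526)*(448524 + 169551) + (222166 - 1/21290388158)) = 1/(-292734*618075 + 4730000375510227/21290388158) = 1/(-180931567050 + 4730000375510227/21290388158) = 1/(-3852098562529327483673/21290388158) = -21290388158/3852098562529327483673 ≈ -5.5270e-12)
-X = -1*(-21290388158/3852098562529327483673) = 21290388158/3852098562529327483673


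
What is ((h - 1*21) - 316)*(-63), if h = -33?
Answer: 23310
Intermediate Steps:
((h - 1*21) - 316)*(-63) = ((-33 - 1*21) - 316)*(-63) = ((-33 - 21) - 316)*(-63) = (-54 - 316)*(-63) = -370*(-63) = 23310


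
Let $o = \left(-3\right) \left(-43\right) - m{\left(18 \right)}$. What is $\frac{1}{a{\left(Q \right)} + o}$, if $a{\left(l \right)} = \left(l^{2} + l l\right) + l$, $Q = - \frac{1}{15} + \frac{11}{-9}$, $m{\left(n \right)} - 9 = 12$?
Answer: $\frac{2025}{222818} \approx 0.0090881$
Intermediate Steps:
$m{\left(n \right)} = 21$ ($m{\left(n \right)} = 9 + 12 = 21$)
$Q = - \frac{58}{45}$ ($Q = \left(-1\right) \frac{1}{15} + 11 \left(- \frac{1}{9}\right) = - \frac{1}{15} - \frac{11}{9} = - \frac{58}{45} \approx -1.2889$)
$o = 108$ ($o = \left(-3\right) \left(-43\right) - 21 = 129 - 21 = 108$)
$a{\left(l \right)} = l + 2 l^{2}$ ($a{\left(l \right)} = \left(l^{2} + l^{2}\right) + l = 2 l^{2} + l = l + 2 l^{2}$)
$\frac{1}{a{\left(Q \right)} + o} = \frac{1}{- \frac{58 \left(1 + 2 \left(- \frac{58}{45}\right)\right)}{45} + 108} = \frac{1}{- \frac{58 \left(1 - \frac{116}{45}\right)}{45} + 108} = \frac{1}{\left(- \frac{58}{45}\right) \left(- \frac{71}{45}\right) + 108} = \frac{1}{\frac{4118}{2025} + 108} = \frac{1}{\frac{222818}{2025}} = \frac{2025}{222818}$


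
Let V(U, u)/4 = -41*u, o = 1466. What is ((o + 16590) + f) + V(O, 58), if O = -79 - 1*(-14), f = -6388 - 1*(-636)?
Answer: 2792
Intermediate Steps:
f = -5752 (f = -6388 + 636 = -5752)
O = -65 (O = -79 + 14 = -65)
V(U, u) = -164*u (V(U, u) = 4*(-41*u) = -164*u)
((o + 16590) + f) + V(O, 58) = ((1466 + 16590) - 5752) - 164*58 = (18056 - 5752) - 9512 = 12304 - 9512 = 2792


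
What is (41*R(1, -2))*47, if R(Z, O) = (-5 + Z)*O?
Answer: 15416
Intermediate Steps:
R(Z, O) = O*(-5 + Z)
(41*R(1, -2))*47 = (41*(-2*(-5 + 1)))*47 = (41*(-2*(-4)))*47 = (41*8)*47 = 328*47 = 15416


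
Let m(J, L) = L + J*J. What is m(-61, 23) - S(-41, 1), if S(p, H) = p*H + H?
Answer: 3784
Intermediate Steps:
S(p, H) = H + H*p (S(p, H) = H*p + H = H + H*p)
m(J, L) = L + J²
m(-61, 23) - S(-41, 1) = (23 + (-61)²) - (1 - 41) = (23 + 3721) - (-40) = 3744 - 1*(-40) = 3744 + 40 = 3784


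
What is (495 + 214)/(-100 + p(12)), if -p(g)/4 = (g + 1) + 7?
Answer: -709/180 ≈ -3.9389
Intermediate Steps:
p(g) = -32 - 4*g (p(g) = -4*((g + 1) + 7) = -4*((1 + g) + 7) = -4*(8 + g) = -32 - 4*g)
(495 + 214)/(-100 + p(12)) = (495 + 214)/(-100 + (-32 - 4*12)) = 709/(-100 + (-32 - 48)) = 709/(-100 - 80) = 709/(-180) = 709*(-1/180) = -709/180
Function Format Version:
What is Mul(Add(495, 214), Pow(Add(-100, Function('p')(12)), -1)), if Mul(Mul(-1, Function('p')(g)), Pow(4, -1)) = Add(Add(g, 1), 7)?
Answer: Rational(-709, 180) ≈ -3.9389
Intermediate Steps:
Function('p')(g) = Add(-32, Mul(-4, g)) (Function('p')(g) = Mul(-4, Add(Add(g, 1), 7)) = Mul(-4, Add(Add(1, g), 7)) = Mul(-4, Add(8, g)) = Add(-32, Mul(-4, g)))
Mul(Add(495, 214), Pow(Add(-100, Function('p')(12)), -1)) = Mul(Add(495, 214), Pow(Add(-100, Add(-32, Mul(-4, 12))), -1)) = Mul(709, Pow(Add(-100, Add(-32, -48)), -1)) = Mul(709, Pow(Add(-100, -80), -1)) = Mul(709, Pow(-180, -1)) = Mul(709, Rational(-1, 180)) = Rational(-709, 180)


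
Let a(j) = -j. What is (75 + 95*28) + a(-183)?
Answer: 2918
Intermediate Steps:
(75 + 95*28) + a(-183) = (75 + 95*28) - 1*(-183) = (75 + 2660) + 183 = 2735 + 183 = 2918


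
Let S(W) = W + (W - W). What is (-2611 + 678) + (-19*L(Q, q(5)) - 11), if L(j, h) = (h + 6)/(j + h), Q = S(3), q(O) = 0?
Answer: -1982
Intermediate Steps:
S(W) = W (S(W) = W + 0 = W)
Q = 3
L(j, h) = (6 + h)/(h + j)
(-2611 + 678) + (-19*L(Q, q(5)) - 11) = (-2611 + 678) + (-19*(6 + 0)/(0 + 3) - 11) = -1933 + (-19*6/3 - 11) = -1933 + (-19*2 - 11) = -1933 + (-38 - 11) = -1933 - 49 = -1982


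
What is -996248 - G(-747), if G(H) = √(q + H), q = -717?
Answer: -996248 - 2*I*√366 ≈ -9.9625e+5 - 38.262*I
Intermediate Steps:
G(H) = √(-717 + H)
-996248 - G(-747) = -996248 - √(-717 - 747) = -996248 - √(-1464) = -996248 - 2*I*√366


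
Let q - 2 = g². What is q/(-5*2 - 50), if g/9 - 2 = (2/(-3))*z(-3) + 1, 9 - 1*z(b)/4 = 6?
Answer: -2027/60 ≈ -33.783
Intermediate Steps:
z(b) = 12 (z(b) = 36 - 4*6 = 36 - 24 = 12)
g = -45 (g = 18 + 9*((2/(-3))*12 + 1) = 18 + 9*((2*(-⅓))*12 + 1) = 18 + 9*(-⅔*12 + 1) = 18 + 9*(-8 + 1) = 18 + 9*(-7) = 18 - 63 = -45)
q = 2027 (q = 2 + (-45)² = 2 + 2025 = 2027)
q/(-5*2 - 50) = 2027/(-5*2 - 50) = 2027/(-10 - 50) = 2027/(-60) = 2027*(-1/60) = -2027/60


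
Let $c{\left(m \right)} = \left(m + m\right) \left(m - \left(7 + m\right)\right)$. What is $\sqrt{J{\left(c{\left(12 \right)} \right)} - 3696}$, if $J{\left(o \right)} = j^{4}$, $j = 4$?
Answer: $4 i \sqrt{215} \approx 58.651 i$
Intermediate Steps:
$c{\left(m \right)} = - 14 m$ ($c{\left(m \right)} = 2 m \left(-7\right) = - 14 m$)
$J{\left(o \right)} = 256$ ($J{\left(o \right)} = 4^{4} = 256$)
$\sqrt{J{\left(c{\left(12 \right)} \right)} - 3696} = \sqrt{256 - 3696} = \sqrt{-3440} = 4 i \sqrt{215}$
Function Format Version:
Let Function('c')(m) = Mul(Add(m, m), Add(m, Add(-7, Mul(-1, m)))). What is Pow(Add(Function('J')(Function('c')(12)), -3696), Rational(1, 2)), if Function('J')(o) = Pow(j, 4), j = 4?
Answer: Mul(4, I, Pow(215, Rational(1, 2))) ≈ Mul(58.651, I)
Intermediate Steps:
Function('c')(m) = Mul(-14, m) (Function('c')(m) = Mul(Mul(2, m), -7) = Mul(-14, m))
Function('J')(o) = 256 (Function('J')(o) = Pow(4, 4) = 256)
Pow(Add(Function('J')(Function('c')(12)), -3696), Rational(1, 2)) = Pow(Add(256, -3696), Rational(1, 2)) = Pow(-3440, Rational(1, 2)) = Mul(4, I, Pow(215, Rational(1, 2)))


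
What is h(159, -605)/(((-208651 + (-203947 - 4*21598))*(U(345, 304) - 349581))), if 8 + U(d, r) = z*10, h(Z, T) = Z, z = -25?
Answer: 53/58188720870 ≈ 9.1083e-10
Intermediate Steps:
U(d, r) = -258 (U(d, r) = -8 - 25*10 = -8 - 250 = -258)
h(159, -605)/(((-208651 + (-203947 - 4*21598))*(U(345, 304) - 349581))) = 159/(((-208651 + (-203947 - 4*21598))*(-258 - 349581))) = 159/(((-208651 + (-203947 - 1*86392))*(-349839))) = 159/(((-208651 + (-203947 - 86392))*(-349839))) = 159/(((-208651 - 290339)*(-349839))) = 159/((-498990*(-349839))) = 159/174566162610 = 159*(1/174566162610) = 53/58188720870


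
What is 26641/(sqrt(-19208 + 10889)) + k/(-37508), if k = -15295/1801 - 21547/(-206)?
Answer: -35655377/13915693048 - 26641*I*sqrt(8319)/8319 ≈ -0.0025622 - 292.09*I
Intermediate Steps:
k = 35655377/371006 (k = -15295*1/1801 - 21547*(-1/206) = -15295/1801 + 21547/206 = 35655377/371006 ≈ 96.105)
26641/(sqrt(-19208 + 10889)) + k/(-37508) = 26641/(sqrt(-19208 + 10889)) + (35655377/371006)/(-37508) = 26641/(sqrt(-8319)) + (35655377/371006)*(-1/37508) = 26641/((I*sqrt(8319))) - 35655377/13915693048 = 26641*(-I*sqrt(8319)/8319) - 35655377/13915693048 = -26641*I*sqrt(8319)/8319 - 35655377/13915693048 = -35655377/13915693048 - 26641*I*sqrt(8319)/8319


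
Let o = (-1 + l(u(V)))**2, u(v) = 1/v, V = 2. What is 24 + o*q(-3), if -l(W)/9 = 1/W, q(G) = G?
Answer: -1059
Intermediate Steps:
l(W) = -9/W
o = 361 (o = (-1 - 9/(1/2))**2 = (-1 - 9/1/2)**2 = (-1 - 9*2)**2 = (-1 - 18)**2 = (-19)**2 = 361)
24 + o*q(-3) = 24 + 361*(-3) = 24 - 1083 = -1059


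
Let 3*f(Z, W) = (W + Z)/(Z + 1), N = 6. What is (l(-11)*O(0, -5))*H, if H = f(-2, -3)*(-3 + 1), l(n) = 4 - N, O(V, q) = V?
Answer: 0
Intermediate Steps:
f(Z, W) = (W + Z)/(3*(1 + Z)) (f(Z, W) = ((W + Z)/(Z + 1))/3 = ((W + Z)/(1 + Z))/3 = (W + Z)/(3*(1 + Z)))
l(n) = -2 (l(n) = 4 - 1*6 = 4 - 6 = -2)
H = -10/3 (H = ((-3 - 2)/(3*(1 - 2)))*(-3 + 1) = ((1/3)*(-5)/(-1))*(-2) = ((1/3)*(-1)*(-5))*(-2) = (5/3)*(-2) = -10/3 ≈ -3.3333)
(l(-11)*O(0, -5))*H = -2*0*(-10/3) = 0*(-10/3) = 0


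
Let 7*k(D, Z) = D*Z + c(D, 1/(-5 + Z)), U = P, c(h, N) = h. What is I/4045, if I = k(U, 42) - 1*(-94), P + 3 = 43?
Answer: 2378/28315 ≈ 0.083984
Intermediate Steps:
P = 40 (P = -3 + 43 = 40)
U = 40
k(D, Z) = D/7 + D*Z/7 (k(D, Z) = (D*Z + D)/7 = (D + D*Z)/7 = D/7 + D*Z/7)
I = 2378/7 (I = (⅐)*40*(1 + 42) - 1*(-94) = (⅐)*40*43 + 94 = 1720/7 + 94 = 2378/7 ≈ 339.71)
I/4045 = (2378/7)/4045 = (2378/7)*(1/4045) = 2378/28315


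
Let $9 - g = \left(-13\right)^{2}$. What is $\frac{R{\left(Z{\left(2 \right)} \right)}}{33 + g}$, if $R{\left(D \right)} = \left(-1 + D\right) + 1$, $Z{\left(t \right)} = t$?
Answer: $- \frac{2}{127} \approx -0.015748$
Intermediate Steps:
$R{\left(D \right)} = D$
$g = -160$ ($g = 9 - \left(-13\right)^{2} = 9 - 169 = -160$)
$\frac{R{\left(Z{\left(2 \right)} \right)}}{33 + g} = \frac{1}{33 - 160} \cdot 2 = \frac{1}{-127} \cdot 2 = \left(- \frac{1}{127}\right) 2 = - \frac{2}{127}$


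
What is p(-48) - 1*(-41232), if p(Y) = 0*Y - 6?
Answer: 41226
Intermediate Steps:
p(Y) = -6 (p(Y) = 0 - 6 = -6)
p(-48) - 1*(-41232) = -6 - 1*(-41232) = -6 + 41232 = 41226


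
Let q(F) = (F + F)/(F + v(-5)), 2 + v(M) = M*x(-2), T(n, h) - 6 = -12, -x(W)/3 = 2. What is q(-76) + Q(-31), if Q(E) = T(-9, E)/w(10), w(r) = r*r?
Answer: 233/75 ≈ 3.1067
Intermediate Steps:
w(r) = r**2
x(W) = -6 (x(W) = -3*2 = -6)
T(n, h) = -6 (T(n, h) = 6 - 12 = -6)
v(M) = -2 - 6*M (v(M) = -2 + M*(-6) = -2 - 6*M)
q(F) = 2*F/(28 + F) (q(F) = (F + F)/(F + (-2 - 6*(-5))) = (2*F)/(F + (-2 + 30)) = (2*F)/(F + 28) = (2*F)/(28 + F) = 2*F/(28 + F))
Q(E) = -3/50 (Q(E) = -6/(10**2) = -6/100 = -6*1/100 = -3/50)
q(-76) + Q(-31) = 2*(-76)/(28 - 76) - 3/50 = 2*(-76)/(-48) - 3/50 = 2*(-76)*(-1/48) - 3/50 = 19/6 - 3/50 = 233/75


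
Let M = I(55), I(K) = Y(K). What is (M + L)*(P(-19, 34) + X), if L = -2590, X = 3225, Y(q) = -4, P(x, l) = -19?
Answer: -8316364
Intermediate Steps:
I(K) = -4
M = -4
(M + L)*(P(-19, 34) + X) = (-4 - 2590)*(-19 + 3225) = -2594*3206 = -8316364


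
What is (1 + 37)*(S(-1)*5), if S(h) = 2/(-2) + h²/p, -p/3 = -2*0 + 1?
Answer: -760/3 ≈ -253.33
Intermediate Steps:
p = -3 (p = -3*(-2*0 + 1) = -3*(0 + 1) = -3*1 = -3)
S(h) = -1 - h²/3 (S(h) = 2/(-2) + h²/(-3) = 2*(-½) + h²*(-⅓) = -1 - h²/3)
(1 + 37)*(S(-1)*5) = (1 + 37)*((-1 - ⅓*(-1)²)*5) = 38*((-1 - ⅓*1)*5) = 38*((-1 - ⅓)*5) = 38*(-4/3*5) = 38*(-20/3) = -760/3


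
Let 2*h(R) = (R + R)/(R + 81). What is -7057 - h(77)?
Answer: -1115083/158 ≈ -7057.5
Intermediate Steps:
h(R) = R/(81 + R) (h(R) = ((R + R)/(R + 81))/2 = ((2*R)/(81 + R))/2 = (2*R/(81 + R))/2 = R/(81 + R))
-7057 - h(77) = -7057 - 77/(81 + 77) = -7057 - 77/158 = -1115083/158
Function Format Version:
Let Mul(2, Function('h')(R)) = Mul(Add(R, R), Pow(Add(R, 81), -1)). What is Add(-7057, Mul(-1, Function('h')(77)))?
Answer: Rational(-1115083, 158) ≈ -7057.5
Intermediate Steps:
Function('h')(R) = Mul(R, Pow(Add(81, R), -1)) (Function('h')(R) = Mul(Rational(1, 2), Mul(Add(R, R), Pow(Add(R, 81), -1))) = Mul(Rational(1, 2), Mul(Mul(2, R), Pow(Add(81, R), -1))) = Mul(Rational(1, 2), Mul(2, R, Pow(Add(81, R), -1))) = Mul(R, Pow(Add(81, R), -1)))
Add(-7057, Mul(-1, Function('h')(77))) = Add(-7057, Mul(-1, Mul(77, Pow(Add(81, 77), -1)))) = Add(-7057, Mul(-1, Mul(77, Pow(158, -1)))) = Add(-7057, Mul(-1, Mul(77, Rational(1, 158)))) = Add(-7057, Mul(-1, Rational(77, 158))) = Add(-7057, Rational(-77, 158)) = Rational(-1115083, 158)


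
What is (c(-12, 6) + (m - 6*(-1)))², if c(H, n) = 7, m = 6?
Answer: 361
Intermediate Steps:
(c(-12, 6) + (m - 6*(-1)))² = (7 + (6 - 6*(-1)))² = (7 + (6 + 6))² = (7 + 12)² = 19² = 361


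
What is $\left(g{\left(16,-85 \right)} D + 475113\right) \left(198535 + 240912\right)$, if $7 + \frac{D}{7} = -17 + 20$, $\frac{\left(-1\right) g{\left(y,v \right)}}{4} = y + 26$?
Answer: $210854141199$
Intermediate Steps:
$g{\left(y,v \right)} = -104 - 4 y$ ($g{\left(y,v \right)} = - 4 \left(y + 26\right) = - 4 \left(26 + y\right) = -104 - 4 y$)
$D = -28$ ($D = -49 + 7 \left(-17 + 20\right) = -49 + 7 \cdot 3 = -49 + 21 = -28$)
$\left(g{\left(16,-85 \right)} D + 475113\right) \left(198535 + 240912\right) = \left(\left(-104 - 64\right) \left(-28\right) + 475113\right) \left(198535 + 240912\right) = \left(\left(-104 - 64\right) \left(-28\right) + 475113\right) 439447 = \left(\left(-168\right) \left(-28\right) + 475113\right) 439447 = \left(4704 + 475113\right) 439447 = 479817 \cdot 439447 = 210854141199$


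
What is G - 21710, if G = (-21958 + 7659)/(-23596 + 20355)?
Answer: -70347811/3241 ≈ -21706.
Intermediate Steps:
G = 14299/3241 (G = -14299/(-3241) = -14299*(-1/3241) = 14299/3241 ≈ 4.4119)
G - 21710 = 14299/3241 - 21710 = -70347811/3241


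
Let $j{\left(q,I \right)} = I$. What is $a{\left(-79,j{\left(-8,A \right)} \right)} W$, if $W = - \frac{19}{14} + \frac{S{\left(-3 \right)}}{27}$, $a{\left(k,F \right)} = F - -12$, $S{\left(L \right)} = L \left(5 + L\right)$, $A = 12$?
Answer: $- \frac{796}{21} \approx -37.905$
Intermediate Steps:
$a{\left(k,F \right)} = 12 + F$ ($a{\left(k,F \right)} = F + 12 = 12 + F$)
$W = - \frac{199}{126}$ ($W = - \frac{19}{14} + \frac{\left(-3\right) \left(5 - 3\right)}{27} = \left(-19\right) \frac{1}{14} + \left(-3\right) 2 \cdot \frac{1}{27} = - \frac{19}{14} - \frac{2}{9} = - \frac{199}{126} \approx -1.5794$)
$a{\left(-79,j{\left(-8,A \right)} \right)} W = \left(12 + 12\right) \left(- \frac{199}{126}\right) = 24 \left(- \frac{199}{126}\right) = - \frac{796}{21}$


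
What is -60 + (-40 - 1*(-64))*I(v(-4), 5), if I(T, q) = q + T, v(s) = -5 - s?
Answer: 36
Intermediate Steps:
I(T, q) = T + q
-60 + (-40 - 1*(-64))*I(v(-4), 5) = -60 + (-40 - 1*(-64))*((-5 - 1*(-4)) + 5) = -60 + (-40 + 64)*((-5 + 4) + 5) = -60 + 24*(-1 + 5) = -60 + 24*4 = -60 + 96 = 36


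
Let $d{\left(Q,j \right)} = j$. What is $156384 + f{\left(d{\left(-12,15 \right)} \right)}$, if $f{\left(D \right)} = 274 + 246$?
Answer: $156904$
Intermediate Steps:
$f{\left(D \right)} = 520$
$156384 + f{\left(d{\left(-12,15 \right)} \right)} = 156384 + 520 = 156904$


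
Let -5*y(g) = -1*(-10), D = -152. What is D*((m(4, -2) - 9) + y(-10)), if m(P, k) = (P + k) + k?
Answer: 1672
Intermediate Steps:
m(P, k) = P + 2*k
y(g) = -2 (y(g) = -(-1)*(-10)/5 = -1/5*10 = -2)
D*((m(4, -2) - 9) + y(-10)) = -152*(((4 + 2*(-2)) - 9) - 2) = -152*(((4 - 4) - 9) - 2) = -152*((0 - 9) - 2) = -152*(-9 - 2) = -152*(-11) = 1672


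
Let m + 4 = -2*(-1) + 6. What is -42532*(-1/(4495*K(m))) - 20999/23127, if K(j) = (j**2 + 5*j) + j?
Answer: -22515989/33534150 ≈ -0.67143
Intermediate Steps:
m = 4 (m = -4 + (-2*(-1) + 6) = -4 + (2 + 6) = -4 + 8 = 4)
K(j) = j**2 + 6*j
-42532*(-1/(4495*K(m))) - 20999/23127 = -42532*(-1/(17980*(6 + 4))) - 20999/23127 = -42532/((-17980*10)) - 20999*1/23127 = -42532/((-4495*40)) - 20999/23127 = -42532/(-179800) - 20999/23127 = -42532*(-1/179800) - 20999/23127 = 343/1450 - 20999/23127 = -22515989/33534150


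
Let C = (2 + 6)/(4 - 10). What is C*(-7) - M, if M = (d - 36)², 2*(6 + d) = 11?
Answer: -15875/12 ≈ -1322.9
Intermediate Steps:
d = -½ (d = -6 + (½)*11 = -6 + 11/2 = -½ ≈ -0.50000)
C = -4/3 (C = 8/(-6) = 8*(-⅙) = -4/3 ≈ -1.3333)
M = 5329/4 (M = (-½ - 36)² = (-73/2)² = 5329/4 ≈ 1332.3)
C*(-7) - M = -4/3*(-7) - 1*5329/4 = 28/3 - 5329/4 = -15875/12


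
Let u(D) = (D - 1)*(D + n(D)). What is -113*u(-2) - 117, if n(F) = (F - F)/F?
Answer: -795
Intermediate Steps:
n(F) = 0 (n(F) = 0/F = 0)
u(D) = D*(-1 + D) (u(D) = (D - 1)*(D + 0) = (-1 + D)*D = D*(-1 + D))
-113*u(-2) - 117 = -(-226)*(-1 - 2) - 117 = -(-226)*(-3) - 117 = -113*6 - 117 = -678 - 117 = -795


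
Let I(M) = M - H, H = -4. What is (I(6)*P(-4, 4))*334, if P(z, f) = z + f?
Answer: 0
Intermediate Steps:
P(z, f) = f + z
I(M) = 4 + M (I(M) = M - 1*(-4) = M + 4 = 4 + M)
(I(6)*P(-4, 4))*334 = ((4 + 6)*(4 - 4))*334 = (10*0)*334 = 0*334 = 0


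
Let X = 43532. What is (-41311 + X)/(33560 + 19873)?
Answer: 2221/53433 ≈ 0.041566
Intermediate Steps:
(-41311 + X)/(33560 + 19873) = (-41311 + 43532)/(33560 + 19873) = 2221/53433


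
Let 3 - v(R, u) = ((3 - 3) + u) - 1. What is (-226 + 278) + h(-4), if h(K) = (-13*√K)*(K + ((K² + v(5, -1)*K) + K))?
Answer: 52 + 312*I ≈ 52.0 + 312.0*I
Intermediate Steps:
v(R, u) = 4 - u (v(R, u) = 3 - (((3 - 3) + u) - 1) = 3 - ((0 + u) - 1) = 3 - (u - 1) = 3 - (-1 + u) = 3 + (1 - u) = 4 - u)
h(K) = -13*√K*(K² + 7*K) (h(K) = (-13*√K)*(K + ((K² + (4 - 1*(-1))*K) + K)) = (-13*√K)*(K + ((K² + (4 + 1)*K) + K)) = (-13*√K)*(K + ((K² + 5*K) + K)) = (-13*√K)*(K + (K² + 6*K)) = (-13*√K)*(K² + 7*K) = -13*√K*(K² + 7*K))
(-226 + 278) + h(-4) = (-226 + 278) + 13*(-4)^(3/2)*(-7 - 1*(-4)) = 52 + 13*(-8*I)*(-7 + 4) = 52 + 13*(-8*I)*(-3) = 52 + 312*I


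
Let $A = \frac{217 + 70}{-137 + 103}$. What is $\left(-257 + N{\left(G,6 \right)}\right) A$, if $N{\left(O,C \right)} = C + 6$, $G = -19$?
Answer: $\frac{70315}{34} \approx 2068.1$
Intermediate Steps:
$N{\left(O,C \right)} = 6 + C$
$A = - \frac{287}{34}$ ($A = \frac{287}{-34} = 287 \left(- \frac{1}{34}\right) = - \frac{287}{34} \approx -8.4412$)
$\left(-257 + N{\left(G,6 \right)}\right) A = \left(-257 + \left(6 + 6\right)\right) \left(- \frac{287}{34}\right) = \left(-257 + 12\right) \left(- \frac{287}{34}\right) = \left(-245\right) \left(- \frac{287}{34}\right) = \frac{70315}{34}$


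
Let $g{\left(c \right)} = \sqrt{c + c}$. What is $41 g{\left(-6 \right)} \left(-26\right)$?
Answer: $- 2132 i \sqrt{3} \approx - 3692.7 i$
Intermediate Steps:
$g{\left(c \right)} = \sqrt{2} \sqrt{c}$ ($g{\left(c \right)} = \sqrt{2 c} = \sqrt{2} \sqrt{c}$)
$41 g{\left(-6 \right)} \left(-26\right) = 41 \sqrt{2} \sqrt{-6} \left(-26\right) = 41 \sqrt{2} i \sqrt{6} \left(-26\right) = 41 \cdot 2 i \sqrt{3} \left(-26\right) = 82 i \sqrt{3} \left(-26\right) = - 2132 i \sqrt{3}$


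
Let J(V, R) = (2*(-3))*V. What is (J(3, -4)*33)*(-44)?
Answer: 26136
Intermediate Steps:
J(V, R) = -6*V
(J(3, -4)*33)*(-44) = (-6*3*33)*(-44) = -18*33*(-44) = -594*(-44) = 26136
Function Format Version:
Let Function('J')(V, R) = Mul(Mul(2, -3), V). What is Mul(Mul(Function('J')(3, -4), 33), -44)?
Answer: 26136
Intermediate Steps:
Function('J')(V, R) = Mul(-6, V)
Mul(Mul(Function('J')(3, -4), 33), -44) = Mul(Mul(Mul(-6, 3), 33), -44) = Mul(Mul(-18, 33), -44) = Mul(-594, -44) = 26136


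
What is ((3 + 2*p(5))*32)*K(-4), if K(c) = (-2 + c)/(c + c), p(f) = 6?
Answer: 360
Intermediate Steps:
K(c) = (-2 + c)/(2*c) (K(c) = (-2 + c)/((2*c)) = (-2 + c)*(1/(2*c)) = (-2 + c)/(2*c))
((3 + 2*p(5))*32)*K(-4) = ((3 + 2*6)*32)*((½)*(-2 - 4)/(-4)) = ((3 + 12)*32)*((½)*(-¼)*(-6)) = (15*32)*(¾) = 480*(¾) = 360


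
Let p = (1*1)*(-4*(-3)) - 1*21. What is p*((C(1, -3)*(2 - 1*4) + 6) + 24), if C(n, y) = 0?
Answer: -270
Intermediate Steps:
p = -9 (p = 1*12 - 21 = 12 - 21 = -9)
p*((C(1, -3)*(2 - 1*4) + 6) + 24) = -9*((0*(2 - 1*4) + 6) + 24) = -9*((0*(2 - 4) + 6) + 24) = -9*((0*(-2) + 6) + 24) = -9*((0 + 6) + 24) = -9*(6 + 24) = -9*30 = -270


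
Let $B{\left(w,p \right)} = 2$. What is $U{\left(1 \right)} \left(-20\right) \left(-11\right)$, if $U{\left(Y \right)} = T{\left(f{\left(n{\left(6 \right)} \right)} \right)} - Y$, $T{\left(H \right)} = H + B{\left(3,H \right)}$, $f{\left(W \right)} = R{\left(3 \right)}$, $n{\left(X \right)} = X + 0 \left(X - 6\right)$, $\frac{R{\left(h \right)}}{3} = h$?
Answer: $2200$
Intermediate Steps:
$R{\left(h \right)} = 3 h$
$n{\left(X \right)} = X$ ($n{\left(X \right)} = X + 0 \left(X - 6\right) = X + 0 \left(-6 + X\right) = X + 0 = X$)
$f{\left(W \right)} = 9$ ($f{\left(W \right)} = 3 \cdot 3 = 9$)
$T{\left(H \right)} = 2 + H$ ($T{\left(H \right)} = H + 2 = 2 + H$)
$U{\left(Y \right)} = 11 - Y$ ($U{\left(Y \right)} = \left(2 + 9\right) - Y = 11 - Y$)
$U{\left(1 \right)} \left(-20\right) \left(-11\right) = \left(11 - 1\right) \left(-20\right) \left(-11\right) = 10 \left(-20\right) \left(-11\right) = \left(-200\right) \left(-11\right) = 2200$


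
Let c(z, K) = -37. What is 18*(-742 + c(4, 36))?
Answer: -14022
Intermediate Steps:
18*(-742 + c(4, 36)) = 18*(-742 - 37) = 18*(-779) = -14022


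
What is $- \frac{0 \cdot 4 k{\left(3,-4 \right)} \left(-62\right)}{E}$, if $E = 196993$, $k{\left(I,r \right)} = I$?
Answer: $0$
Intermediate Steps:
$- \frac{0 \cdot 4 k{\left(3,-4 \right)} \left(-62\right)}{E} = - \frac{0 \cdot 4 \cdot 3 \left(-62\right)}{196993} = - \frac{0 \cdot 3 \left(-62\right)}{196993} = - \frac{0 \left(-62\right)}{196993} = - \frac{0}{196993} = \left(-1\right) 0 = 0$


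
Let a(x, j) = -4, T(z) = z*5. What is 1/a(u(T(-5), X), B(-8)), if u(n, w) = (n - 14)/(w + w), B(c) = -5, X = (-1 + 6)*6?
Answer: -1/4 ≈ -0.25000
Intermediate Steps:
T(z) = 5*z
X = 30 (X = 5*6 = 30)
u(n, w) = (-14 + n)/(2*w) (u(n, w) = (-14 + n)/((2*w)) = (-14 + n)*(1/(2*w)) = (-14 + n)/(2*w))
1/a(u(T(-5), X), B(-8)) = 1/(-4) = -1/4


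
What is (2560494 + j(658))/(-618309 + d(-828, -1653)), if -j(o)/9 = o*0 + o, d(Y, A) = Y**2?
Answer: 851524/22425 ≈ 37.972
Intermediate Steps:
j(o) = -9*o (j(o) = -9*(o*0 + o) = -9*(0 + o) = -9*o)
(2560494 + j(658))/(-618309 + d(-828, -1653)) = (2560494 - 9*658)/(-618309 + (-828)**2) = (2560494 - 5922)/(-618309 + 685584) = 2554572/67275 = 2554572*(1/67275) = 851524/22425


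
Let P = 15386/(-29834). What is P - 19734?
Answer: -42054253/2131 ≈ -19735.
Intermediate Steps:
P = -1099/2131 (P = 15386*(-1/29834) = -1099/2131 ≈ -0.51572)
P - 19734 = -1099/2131 - 19734 = -42054253/2131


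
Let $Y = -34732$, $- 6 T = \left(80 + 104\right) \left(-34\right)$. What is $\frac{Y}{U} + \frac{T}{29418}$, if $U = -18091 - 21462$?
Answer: $\frac{1594479856}{1745355231} \approx 0.91356$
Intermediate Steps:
$U = -39553$
$T = \frac{3128}{3}$ ($T = - \frac{\left(80 + 104\right) \left(-34\right)}{6} = - \frac{184 \left(-34\right)}{6} = \left(- \frac{1}{6}\right) \left(-6256\right) = \frac{3128}{3} \approx 1042.7$)
$\frac{Y}{U} + \frac{T}{29418} = - \frac{34732}{-39553} + \frac{3128}{3 \cdot 29418} = \left(-34732\right) \left(- \frac{1}{39553}\right) + \frac{3128}{3} \cdot \frac{1}{29418} = \frac{34732}{39553} + \frac{1564}{44127} = \frac{1594479856}{1745355231}$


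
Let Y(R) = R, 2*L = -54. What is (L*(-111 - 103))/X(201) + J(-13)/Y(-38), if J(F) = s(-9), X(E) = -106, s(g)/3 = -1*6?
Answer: -54414/1007 ≈ -54.036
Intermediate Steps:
L = -27 (L = (½)*(-54) = -27)
s(g) = -18 (s(g) = 3*(-1*6) = 3*(-6) = -18)
J(F) = -18
(L*(-111 - 103))/X(201) + J(-13)/Y(-38) = -27*(-111 - 103)/(-106) - 18/(-38) = -27*(-214)*(-1/106) - 18*(-1/38) = 5778*(-1/106) + 9/19 = -2889/53 + 9/19 = -54414/1007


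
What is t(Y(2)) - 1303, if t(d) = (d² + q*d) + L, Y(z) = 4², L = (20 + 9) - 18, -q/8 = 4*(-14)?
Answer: 6132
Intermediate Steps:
q = 448 (q = -32*(-14) = -8*(-56) = 448)
L = 11 (L = 29 - 18 = 11)
Y(z) = 16
t(d) = 11 + d² + 448*d (t(d) = (d² + 448*d) + 11 = 11 + d² + 448*d)
t(Y(2)) - 1303 = (11 + 16² + 448*16) - 1303 = (11 + 256 + 7168) - 1303 = 7435 - 1303 = 6132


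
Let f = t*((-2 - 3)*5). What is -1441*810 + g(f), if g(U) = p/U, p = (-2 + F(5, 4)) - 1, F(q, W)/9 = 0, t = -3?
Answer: -29180251/25 ≈ -1.1672e+6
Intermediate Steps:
F(q, W) = 0 (F(q, W) = 9*0 = 0)
f = 75 (f = -3*(-2 - 3)*5 = -(-15)*5 = -3*(-25) = 75)
p = -3 (p = (-2 + 0) - 1 = -2 - 1 = -3)
g(U) = -3/U
-1441*810 + g(f) = -1441*810 - 3/75 = -1167210 - 3*1/75 = -1167210 - 1/25 = -29180251/25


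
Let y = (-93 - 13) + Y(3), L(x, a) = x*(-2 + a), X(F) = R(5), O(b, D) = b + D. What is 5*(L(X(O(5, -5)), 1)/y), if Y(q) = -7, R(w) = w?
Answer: 25/113 ≈ 0.22124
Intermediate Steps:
O(b, D) = D + b
X(F) = 5
y = -113 (y = (-93 - 13) - 7 = -106 - 7 = -113)
5*(L(X(O(5, -5)), 1)/y) = 5*((5*(-2 + 1))/(-113)) = 5*((5*(-1))*(-1/113)) = 5*(-5*(-1/113)) = 5*(5/113) = 25/113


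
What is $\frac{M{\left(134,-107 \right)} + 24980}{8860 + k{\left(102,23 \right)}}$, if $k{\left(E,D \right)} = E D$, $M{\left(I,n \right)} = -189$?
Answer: $\frac{1907}{862} \approx 2.2123$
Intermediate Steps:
$k{\left(E,D \right)} = D E$
$\frac{M{\left(134,-107 \right)} + 24980}{8860 + k{\left(102,23 \right)}} = \frac{-189 + 24980}{8860 + 23 \cdot 102} = \frac{24791}{8860 + 2346} = \frac{24791}{11206} = 24791 \cdot \frac{1}{11206} = \frac{1907}{862}$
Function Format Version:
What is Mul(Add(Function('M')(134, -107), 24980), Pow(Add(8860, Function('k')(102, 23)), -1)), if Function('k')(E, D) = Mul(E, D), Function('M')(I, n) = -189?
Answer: Rational(1907, 862) ≈ 2.2123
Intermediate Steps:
Function('k')(E, D) = Mul(D, E)
Mul(Add(Function('M')(134, -107), 24980), Pow(Add(8860, Function('k')(102, 23)), -1)) = Mul(Add(-189, 24980), Pow(Add(8860, Mul(23, 102)), -1)) = Mul(24791, Pow(Add(8860, 2346), -1)) = Mul(24791, Pow(11206, -1)) = Mul(24791, Rational(1, 11206)) = Rational(1907, 862)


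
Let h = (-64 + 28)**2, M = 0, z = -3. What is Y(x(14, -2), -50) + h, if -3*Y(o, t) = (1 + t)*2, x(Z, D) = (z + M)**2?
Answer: 3986/3 ≈ 1328.7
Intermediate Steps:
x(Z, D) = 9 (x(Z, D) = (-3 + 0)**2 = (-3)**2 = 9)
Y(o, t) = -2/3 - 2*t/3 (Y(o, t) = -(1 + t)*2/3 = -(2 + 2*t)/3 = -2/3 - 2*t/3)
h = 1296 (h = (-36)**2 = 1296)
Y(x(14, -2), -50) + h = (-2/3 - 2/3*(-50)) + 1296 = (-2/3 + 100/3) + 1296 = 98/3 + 1296 = 3986/3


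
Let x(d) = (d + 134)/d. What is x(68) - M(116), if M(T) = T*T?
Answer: -457403/34 ≈ -13453.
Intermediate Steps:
x(d) = (134 + d)/d
M(T) = T**2
x(68) - M(116) = (134 + 68)/68 - 1*116**2 = (1/68)*202 - 1*13456 = 101/34 - 13456 = -457403/34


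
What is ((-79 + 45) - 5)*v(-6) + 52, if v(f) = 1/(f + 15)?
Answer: 143/3 ≈ 47.667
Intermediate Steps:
v(f) = 1/(15 + f)
((-79 + 45) - 5)*v(-6) + 52 = ((-79 + 45) - 5)/(15 - 6) + 52 = (-34 - 5)/9 + 52 = -39*⅑ + 52 = -13/3 + 52 = 143/3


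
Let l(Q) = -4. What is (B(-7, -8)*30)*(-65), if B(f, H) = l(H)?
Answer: 7800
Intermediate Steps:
B(f, H) = -4
(B(-7, -8)*30)*(-65) = -4*30*(-65) = -120*(-65) = 7800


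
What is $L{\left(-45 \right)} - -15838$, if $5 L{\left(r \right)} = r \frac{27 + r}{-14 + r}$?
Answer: $\frac{934280}{59} \approx 15835.0$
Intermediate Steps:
$L{\left(r \right)} = \frac{r \left(27 + r\right)}{5 \left(-14 + r\right)}$ ($L{\left(r \right)} = \frac{r \frac{27 + r}{-14 + r}}{5} = \frac{r \frac{1}{-14 + r} \left(27 + r\right)}{5} = \frac{r \left(27 + r\right)}{5 \left(-14 + r\right)}$)
$L{\left(-45 \right)} - -15838 = \frac{1}{5} \left(-45\right) \frac{1}{-14 - 45} \left(27 - 45\right) - -15838 = \frac{1}{5} \left(-45\right) \frac{1}{-59} \left(-18\right) + 15838 = \frac{1}{5} \left(-45\right) \left(- \frac{1}{59}\right) \left(-18\right) + 15838 = - \frac{162}{59} + 15838 = \frac{934280}{59}$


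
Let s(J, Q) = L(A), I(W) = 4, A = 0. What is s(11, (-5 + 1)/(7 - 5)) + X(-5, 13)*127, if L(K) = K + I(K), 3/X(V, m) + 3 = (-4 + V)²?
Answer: 231/26 ≈ 8.8846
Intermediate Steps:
X(V, m) = 3/(-3 + (-4 + V)²)
L(K) = 4 + K (L(K) = K + 4 = 4 + K)
s(J, Q) = 4 (s(J, Q) = 4 + 0 = 4)
s(11, (-5 + 1)/(7 - 5)) + X(-5, 13)*127 = 4 + (3/(-3 + (-4 - 5)²))*127 = 4 + (3/(-3 + (-9)²))*127 = 4 + (3/(-3 + 81))*127 = 4 + (3/78)*127 = 4 + (3*(1/78))*127 = 4 + (1/26)*127 = 4 + 127/26 = 231/26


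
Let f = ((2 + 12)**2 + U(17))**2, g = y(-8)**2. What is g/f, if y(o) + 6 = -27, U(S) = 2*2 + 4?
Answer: 121/4624 ≈ 0.026168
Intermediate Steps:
U(S) = 8 (U(S) = 4 + 4 = 8)
y(o) = -33 (y(o) = -6 - 27 = -33)
g = 1089 (g = (-33)**2 = 1089)
f = 41616 (f = ((2 + 12)**2 + 8)**2 = (14**2 + 8)**2 = (196 + 8)**2 = 204**2 = 41616)
g/f = 1089/41616 = 1089*(1/41616) = 121/4624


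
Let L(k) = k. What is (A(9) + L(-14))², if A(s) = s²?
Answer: 4489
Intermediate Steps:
(A(9) + L(-14))² = (9² - 14)² = (81 - 14)² = 67² = 4489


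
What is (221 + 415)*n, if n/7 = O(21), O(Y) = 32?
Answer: 142464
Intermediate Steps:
n = 224 (n = 7*32 = 224)
(221 + 415)*n = (221 + 415)*224 = 636*224 = 142464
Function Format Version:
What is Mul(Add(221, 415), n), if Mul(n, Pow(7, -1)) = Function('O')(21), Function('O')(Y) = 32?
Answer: 142464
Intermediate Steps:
n = 224 (n = Mul(7, 32) = 224)
Mul(Add(221, 415), n) = Mul(Add(221, 415), 224) = Mul(636, 224) = 142464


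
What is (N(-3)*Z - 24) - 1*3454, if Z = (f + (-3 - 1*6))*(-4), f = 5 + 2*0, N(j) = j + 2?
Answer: -3494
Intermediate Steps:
N(j) = 2 + j
f = 5 (f = 5 + 0 = 5)
Z = 16 (Z = (5 + (-3 - 1*6))*(-4) = (5 + (-3 - 6))*(-4) = (5 - 9)*(-4) = -4*(-4) = 16)
(N(-3)*Z - 24) - 1*3454 = ((2 - 3)*16 - 24) - 1*3454 = (-1*16 - 24) - 3454 = (-16 - 24) - 3454 = -40 - 3454 = -3494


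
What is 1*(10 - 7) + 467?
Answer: 470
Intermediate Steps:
1*(10 - 7) + 467 = 1*3 + 467 = 3 + 467 = 470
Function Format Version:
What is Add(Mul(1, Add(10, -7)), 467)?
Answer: 470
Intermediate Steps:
Add(Mul(1, Add(10, -7)), 467) = Add(Mul(1, 3), 467) = Add(3, 467) = 470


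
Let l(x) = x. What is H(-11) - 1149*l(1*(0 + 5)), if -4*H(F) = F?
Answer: -22969/4 ≈ -5742.3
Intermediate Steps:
H(F) = -F/4
H(-11) - 1149*l(1*(0 + 5)) = -¼*(-11) - 1149*(0 + 5) = 11/4 - 1149*5 = 11/4 - 5745 = -22969/4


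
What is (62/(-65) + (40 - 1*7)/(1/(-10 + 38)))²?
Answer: 3599760004/4225 ≈ 8.5201e+5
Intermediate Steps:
(62/(-65) + (40 - 1*7)/(1/(-10 + 38)))² = (62*(-1/65) + (40 - 7)/(1/28))² = (-62/65 + 33/(1/28))² = (-62/65 + 33*28)² = (-62/65 + 924)² = (59998/65)² = 3599760004/4225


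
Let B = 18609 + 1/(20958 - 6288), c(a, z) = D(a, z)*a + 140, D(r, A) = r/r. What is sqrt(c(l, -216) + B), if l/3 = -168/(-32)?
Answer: sqrt(448704580105)/4890 ≈ 136.98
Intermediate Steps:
D(r, A) = 1
l = 63/4 (l = 3*(-168/(-32)) = 3*(-168*(-1/32)) = 3*(21/4) = 63/4 ≈ 15.750)
c(a, z) = 140 + a (c(a, z) = 1*a + 140 = a + 140 = 140 + a)
B = 272994031/14670 (B = 18609 + 1/14670 = 272994031/14670 ≈ 18609.)
sqrt(c(l, -216) + B) = sqrt((140 + 63/4) + 272994031/14670) = sqrt(623/4 + 272994031/14670) = sqrt(550557767/29340) = sqrt(448704580105)/4890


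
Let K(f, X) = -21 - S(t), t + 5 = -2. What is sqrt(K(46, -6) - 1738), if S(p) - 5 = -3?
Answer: I*sqrt(1761) ≈ 41.964*I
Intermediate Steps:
t = -7 (t = -5 - 2 = -7)
S(p) = 2 (S(p) = 5 - 3 = 2)
K(f, X) = -23 (K(f, X) = -21 - 1*2 = -21 - 2 = -23)
sqrt(K(46, -6) - 1738) = sqrt(-23 - 1738) = sqrt(-1761) = I*sqrt(1761)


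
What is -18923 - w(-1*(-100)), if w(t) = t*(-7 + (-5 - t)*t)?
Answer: 1031777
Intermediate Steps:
w(t) = t*(-7 + t*(-5 - t))
-18923 - w(-1*(-100)) = -18923 - (-1)*(-1*(-100))*(7 + (-1*(-100))² + 5*(-1*(-100))) = -18923 - (-1)*100*(7 + 100² + 5*100) = -18923 - (-1)*100*(7 + 10000 + 500) = -18923 - (-1)*100*10507 = -18923 - 1*(-1050700) = -18923 + 1050700 = 1031777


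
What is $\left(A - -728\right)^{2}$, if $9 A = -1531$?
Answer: $\frac{25210441}{81} \approx 3.1124 \cdot 10^{5}$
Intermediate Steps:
$A = - \frac{1531}{9}$ ($A = \frac{1}{9} \left(-1531\right) = - \frac{1531}{9} \approx -170.11$)
$\left(A - -728\right)^{2} = \left(- \frac{1531}{9} - -728\right)^{2} = \left(- \frac{1531}{9} + 728\right)^{2} = \left(\frac{5021}{9}\right)^{2} = \frac{25210441}{81}$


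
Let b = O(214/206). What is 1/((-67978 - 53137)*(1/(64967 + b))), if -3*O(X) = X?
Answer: -20074696/37424535 ≈ -0.53640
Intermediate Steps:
O(X) = -X/3
b = -107/309 (b = -214/(3*206) = -⅓*107/103 = -107/309 ≈ -0.34628)
1/((-67978 - 53137)*(1/(64967 + b))) = 1/((-67978 - 53137)*(1/(64967 - 107/309))) = 1/((-121115)*(1/(20074696/309))) = -1/(121115*309/20074696) = -1/121115*20074696/309 = -20074696/37424535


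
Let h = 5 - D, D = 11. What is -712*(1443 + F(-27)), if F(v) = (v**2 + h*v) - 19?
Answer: -1648280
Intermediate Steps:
h = -6 (h = 5 - 1*11 = 5 - 11 = -6)
F(v) = -19 + v**2 - 6*v (F(v) = (v**2 - 6*v) - 19 = -19 + v**2 - 6*v)
-712*(1443 + F(-27)) = -712*(1443 + (-19 + (-27)**2 - 6*(-27))) = -712*(1443 + (-19 + 729 + 162)) = -712*(1443 + 872) = -712*2315 = -1648280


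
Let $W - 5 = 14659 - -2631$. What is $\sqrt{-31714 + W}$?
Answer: $i \sqrt{14419} \approx 120.08 i$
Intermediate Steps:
$W = 17295$ ($W = 5 + \left(14659 - -2631\right) = 5 + \left(14659 + 2631\right) = 5 + 17290 = 17295$)
$\sqrt{-31714 + W} = \sqrt{-31714 + 17295} = \sqrt{-14419} = i \sqrt{14419}$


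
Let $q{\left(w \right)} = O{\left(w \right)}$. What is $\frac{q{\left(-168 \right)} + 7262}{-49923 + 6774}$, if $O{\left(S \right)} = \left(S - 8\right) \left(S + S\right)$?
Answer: $- \frac{66398}{43149} \approx -1.5388$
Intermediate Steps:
$O{\left(S \right)} = 2 S \left(-8 + S\right)$ ($O{\left(S \right)} = \left(-8 + S\right) 2 S = 2 S \left(-8 + S\right)$)
$q{\left(w \right)} = 2 w \left(-8 + w\right)$
$\frac{q{\left(-168 \right)} + 7262}{-49923 + 6774} = \frac{2 \left(-168\right) \left(-8 - 168\right) + 7262}{-49923 + 6774} = \frac{2 \left(-168\right) \left(-176\right) + 7262}{-43149} = \left(59136 + 7262\right) \left(- \frac{1}{43149}\right) = 66398 \left(- \frac{1}{43149}\right) = - \frac{66398}{43149}$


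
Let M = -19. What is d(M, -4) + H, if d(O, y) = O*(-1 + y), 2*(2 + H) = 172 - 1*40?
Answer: 159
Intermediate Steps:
H = 64 (H = -2 + (172 - 1*40)/2 = -2 + (172 - 40)/2 = -2 + (½)*132 = -2 + 66 = 64)
d(M, -4) + H = -19*(-1 - 4) + 64 = -19*(-5) + 64 = 95 + 64 = 159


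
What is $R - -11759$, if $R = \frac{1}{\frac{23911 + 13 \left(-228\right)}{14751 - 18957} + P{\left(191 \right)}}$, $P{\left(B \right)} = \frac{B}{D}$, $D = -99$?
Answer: $\frac{11277130249}{959033} \approx 11759.0$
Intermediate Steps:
$P{\left(B \right)} = - \frac{B}{99}$ ($P{\left(B \right)} = \frac{B}{-99} = B \left(- \frac{1}{99}\right) = - \frac{B}{99}$)
$R = - \frac{138798}{959033}$ ($R = \frac{1}{\frac{23911 + 13 \left(-228\right)}{14751 - 18957} - \frac{191}{99}} = \frac{1}{\frac{23911 - 2964}{-4206} - \frac{191}{99}} = \frac{1}{20947 \left(- \frac{1}{4206}\right) - \frac{191}{99}} = \frac{1}{- \frac{20947}{4206} - \frac{191}{99}} = \frac{1}{- \frac{959033}{138798}} = - \frac{138798}{959033} \approx -0.14473$)
$R - -11759 = - \frac{138798}{959033} - -11759 = - \frac{138798}{959033} + 11759 = \frac{11277130249}{959033}$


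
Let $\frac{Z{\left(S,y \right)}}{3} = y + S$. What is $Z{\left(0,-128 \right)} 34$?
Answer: $-13056$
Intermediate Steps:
$Z{\left(S,y \right)} = 3 S + 3 y$ ($Z{\left(S,y \right)} = 3 \left(y + S\right) = 3 \left(S + y\right) = 3 S + 3 y$)
$Z{\left(0,-128 \right)} 34 = \left(3 \cdot 0 + 3 \left(-128\right)\right) 34 = \left(0 - 384\right) 34 = \left(-384\right) 34 = -13056$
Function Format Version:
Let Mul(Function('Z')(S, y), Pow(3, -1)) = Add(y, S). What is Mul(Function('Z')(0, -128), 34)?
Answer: -13056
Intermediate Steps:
Function('Z')(S, y) = Add(Mul(3, S), Mul(3, y)) (Function('Z')(S, y) = Mul(3, Add(y, S)) = Mul(3, Add(S, y)) = Add(Mul(3, S), Mul(3, y)))
Mul(Function('Z')(0, -128), 34) = Mul(Add(Mul(3, 0), Mul(3, -128)), 34) = Mul(Add(0, -384), 34) = Mul(-384, 34) = -13056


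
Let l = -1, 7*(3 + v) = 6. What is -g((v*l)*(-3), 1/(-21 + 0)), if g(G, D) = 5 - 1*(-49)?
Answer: -54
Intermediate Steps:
v = -15/7 (v = -3 + (⅐)*6 = -3 + 6/7 = -15/7 ≈ -2.1429)
g(G, D) = 54 (g(G, D) = 5 + 49 = 54)
-g((v*l)*(-3), 1/(-21 + 0)) = -1*54 = -54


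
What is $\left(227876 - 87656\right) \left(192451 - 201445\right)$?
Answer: $-1261138680$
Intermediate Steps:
$\left(227876 - 87656\right) \left(192451 - 201445\right) = 140220 \left(-8994\right) = -1261138680$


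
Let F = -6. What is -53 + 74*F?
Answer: -497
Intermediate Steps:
-53 + 74*F = -53 + 74*(-6) = -53 - 444 = -497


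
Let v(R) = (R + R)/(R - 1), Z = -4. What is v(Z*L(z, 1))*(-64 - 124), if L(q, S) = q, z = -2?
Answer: -3008/7 ≈ -429.71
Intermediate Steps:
v(R) = 2*R/(-1 + R) (v(R) = (2*R)/(-1 + R) = 2*R/(-1 + R))
v(Z*L(z, 1))*(-64 - 124) = (2*(-4*(-2))/(-1 - 4*(-2)))*(-64 - 124) = (2*8/(-1 + 8))*(-188) = (2*8/7)*(-188) = (2*8*(⅐))*(-188) = (16/7)*(-188) = -3008/7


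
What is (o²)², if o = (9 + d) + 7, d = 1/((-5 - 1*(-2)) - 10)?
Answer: 1836036801/28561 ≈ 64285.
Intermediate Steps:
d = -1/13 (d = 1/((-5 + 2) - 10) = 1/(-3 - 10) = 1/(-13) = -1/13 ≈ -0.076923)
o = 207/13 (o = (9 - 1/13) + 7 = 116/13 + 7 = 207/13 ≈ 15.923)
(o²)² = ((207/13)²)² = (42849/169)² = 1836036801/28561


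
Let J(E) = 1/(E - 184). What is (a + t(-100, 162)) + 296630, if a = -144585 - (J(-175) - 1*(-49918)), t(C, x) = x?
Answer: 36721752/359 ≈ 1.0229e+5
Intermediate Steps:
J(E) = 1/(-184 + E)
a = -69826576/359 (a = -144585 - (1/(-184 - 175) - 1*(-49918)) = -144585 - (1/(-359) + 49918) = -144585 - (-1/359 + 49918) = -144585 - 1*17920561/359 = -144585 - 17920561/359 = -69826576/359 ≈ -1.9450e+5)
(a + t(-100, 162)) + 296630 = (-69826576/359 + 162) + 296630 = -69768418/359 + 296630 = 36721752/359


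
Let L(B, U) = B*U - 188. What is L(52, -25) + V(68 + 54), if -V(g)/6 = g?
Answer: -2220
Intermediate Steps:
L(B, U) = -188 + B*U
V(g) = -6*g
L(52, -25) + V(68 + 54) = (-188 + 52*(-25)) - 6*(68 + 54) = (-188 - 1300) - 6*122 = -1488 - 732 = -2220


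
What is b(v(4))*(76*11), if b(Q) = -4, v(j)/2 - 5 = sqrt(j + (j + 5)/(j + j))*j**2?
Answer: -3344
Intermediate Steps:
v(j) = 10 + 2*j**2*sqrt(j + (5 + j)/(2*j)) (v(j) = 10 + 2*(sqrt(j + (j + 5)/(j + j))*j**2) = 10 + 2*(sqrt(j + (5 + j)/((2*j)))*j**2) = 10 + 2*(sqrt(j + (5 + j)*(1/(2*j)))*j**2) = 10 + 2*(sqrt(j + (5 + j)/(2*j))*j**2) = 10 + 2*(j**2*sqrt(j + (5 + j)/(2*j))) = 10 + 2*j**2*sqrt(j + (5 + j)/(2*j)))
b(v(4))*(76*11) = -304*11 = -4*836 = -3344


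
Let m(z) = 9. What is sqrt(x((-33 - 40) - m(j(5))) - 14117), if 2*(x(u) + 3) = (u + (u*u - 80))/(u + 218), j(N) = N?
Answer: I*sqrt(225534)/4 ≈ 118.73*I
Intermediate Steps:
x(u) = -3 + (-80 + u + u**2)/(2*(218 + u)) (x(u) = -3 + ((u + (u*u - 80))/(u + 218))/2 = -3 + ((u + (u**2 - 80))/(218 + u))/2 = -3 + ((u + (-80 + u**2))/(218 + u))/2 = -3 + ((-80 + u + u**2)/(218 + u))/2 = -3 + (-80 + u + u**2)/(2*(218 + u)))
sqrt(x((-33 - 40) - m(j(5))) - 14117) = sqrt((-1388 + ((-33 - 40) - 1*9)**2 - 5*((-33 - 40) - 1*9))/(2*(218 + ((-33 - 40) - 1*9))) - 14117) = sqrt((-1388 + (-73 - 9)**2 - 5*(-73 - 9))/(2*(218 + (-73 - 9))) - 14117) = sqrt((-1388 + (-82)**2 - 5*(-82))/(2*(218 - 82)) - 14117) = sqrt((1/2)*(-1388 + 6724 + 410)/136 - 14117) = sqrt((1/2)*(1/136)*5746 - 14117) = sqrt(169/8 - 14117) = sqrt(-112767/8) = I*sqrt(225534)/4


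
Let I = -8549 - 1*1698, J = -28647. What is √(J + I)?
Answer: I*√38894 ≈ 197.22*I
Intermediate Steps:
I = -10247 (I = -8549 - 1698 = -10247)
√(J + I) = √(-28647 - 10247) = √(-38894) = I*√38894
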